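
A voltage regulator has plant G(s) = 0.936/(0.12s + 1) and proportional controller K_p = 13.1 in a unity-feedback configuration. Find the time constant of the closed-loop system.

τ = 0.00905 s

Closed loop: T(s) = K_p·G/(1+K_p·G) = 12.26/(0.12s + 1 + 12.26), with pole at s = −(1 + 12.26)/0.12 = −110.5.
Closed-loop time constant τ = 1/110.5 = 0.00905 s.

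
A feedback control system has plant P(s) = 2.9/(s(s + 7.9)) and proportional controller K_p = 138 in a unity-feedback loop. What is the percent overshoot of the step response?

Closed-loop characteristic equation: s² + 7.9s + 400.2 = 0, so ω_n = 20 rad/s and ζ = 7.9/(2·20) = 0.1975.
%OS = 100·exp(−πζ/√(1−ζ²)) = 100·exp(−π·0.1975/√0.961) = 53.1%.

53.1%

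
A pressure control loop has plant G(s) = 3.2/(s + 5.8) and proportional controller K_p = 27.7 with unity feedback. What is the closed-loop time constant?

τ = 0.0106 s

Closed-loop transfer function: T(s) = K_p·G(s)/(1 + K_p·G(s)) = 88.64/(s + 5.8 + 88.64) = 88.64/(s + 94.44).
Time constant τ = 1/94.44 = 0.0106 s.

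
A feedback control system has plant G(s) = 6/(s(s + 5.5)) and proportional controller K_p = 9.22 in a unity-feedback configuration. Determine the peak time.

T_p = 0.455 s

The closed-loop denominator s² + 5.5s + 55.32 gives ω_n = √55.32 = 7.438 and ζ = 5.5/(2ω_n) = 0.3697.
Damped frequency ω_d = ω_n√(1−ζ²) = 6.911 rad/s, so peak time T_p = π/ω_d = 0.455 s.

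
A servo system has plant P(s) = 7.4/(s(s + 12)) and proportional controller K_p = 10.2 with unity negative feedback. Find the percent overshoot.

4.98%

From 1 + K_pP(s) = 0: s² + 12s + 75.48 = 0 ⇒ ω_n = 8.688, ζ = 0.6906.
%OS = 100·exp(−πζ/√(1−ζ²)) = 100·exp(−π·0.6906/√0.5231) = 4.98%.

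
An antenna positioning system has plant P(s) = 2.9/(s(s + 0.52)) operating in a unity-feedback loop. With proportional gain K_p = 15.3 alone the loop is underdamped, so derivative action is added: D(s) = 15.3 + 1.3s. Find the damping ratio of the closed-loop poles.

ζ = 0.322

Forward path: (15.3 + 1.3s)·2.9/(s(s+0.52)). The closed-loop characteristic equation is s² + (0.52 + 2.9·1.3)s + 2.9·15.3 = 0.
That is s² + 4.29s + 44.37 = 0, so ω_n = 6.661 rad/s and ζ = 4.29/(2·6.661) = 0.322.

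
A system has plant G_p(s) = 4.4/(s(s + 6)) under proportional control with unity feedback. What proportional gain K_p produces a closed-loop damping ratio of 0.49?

Closed-loop characteristic equation: s² + 6s + K_p·4.4 = 0.
So ω_n = √(4.4K_p) and 2ζω_n = 6, giving ζ = 6/(2√(4.4K_p)).
Setting ζ = 0.49: √(4.4K_p) = 6/(2·0.49) = 6.122, so K_p = 37.48/4.4 = 8.52.

K_p = 8.52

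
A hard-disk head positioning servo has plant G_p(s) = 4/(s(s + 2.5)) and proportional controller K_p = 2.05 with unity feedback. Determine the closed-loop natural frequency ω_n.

The closed-loop denominator is s(s+2.5) + 2.05·4 = s² + 2.5s + 8.2.
Matching s² + 2ζω_n s + ω_n²: ω_n = √8.2 = 2.864 rad/s and 2ζω_n = 2.5, so ζ = 2.5/(2·2.864) = 0.437.

ω_n = 2.86 rad/s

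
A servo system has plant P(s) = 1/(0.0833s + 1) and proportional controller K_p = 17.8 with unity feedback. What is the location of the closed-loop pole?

Closed loop: T(s) = K_p·P/(1+K_p·P) = 17.8/(0.0833s + 1 + 17.8), with pole at s = −(1 + 17.8)/0.0833 = −225.7.

s = -225.7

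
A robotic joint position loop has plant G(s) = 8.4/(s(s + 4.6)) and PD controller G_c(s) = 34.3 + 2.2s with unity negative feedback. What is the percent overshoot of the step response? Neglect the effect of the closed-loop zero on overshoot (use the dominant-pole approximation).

Forward path: (34.3 + 2.2s)·8.4/(s(s+4.6)). The closed-loop characteristic equation is s² + (4.6 + 8.4·2.2)s + 8.4·34.3 = 0.
That is s² + 23.08s + 288.1 = 0, so ω_n = 16.97 rad/s and ζ = 23.08/(2·16.97) = 0.6799.
%OS = 100·exp(−πζ/√(1−ζ²)) = 5.43%.

5.43%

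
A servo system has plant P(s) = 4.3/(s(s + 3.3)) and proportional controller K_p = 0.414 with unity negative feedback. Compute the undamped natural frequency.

ω_n = 1.33 rad/s

1 + K_p·P(s) = 0 gives s² + 3.3s + 1.78 = 0.
Matching s² + 2ζω_n s + ω_n²: ω_n = √1.78 = 1.334 rad/s and 2ζω_n = 3.3, so ζ = 3.3/(2·1.334) = 1.24.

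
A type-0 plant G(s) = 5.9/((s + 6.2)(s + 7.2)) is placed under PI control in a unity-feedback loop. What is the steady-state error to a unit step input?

0

The PI controller's integrator makes the forward path type 1, so e_ss to a step is zero.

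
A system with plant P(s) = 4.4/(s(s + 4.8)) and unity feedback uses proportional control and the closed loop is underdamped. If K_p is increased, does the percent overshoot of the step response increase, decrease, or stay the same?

ζ = 4.8/(2√(4.4K_p)) decreases as K_p grows; lower damping means more overshoot.

increase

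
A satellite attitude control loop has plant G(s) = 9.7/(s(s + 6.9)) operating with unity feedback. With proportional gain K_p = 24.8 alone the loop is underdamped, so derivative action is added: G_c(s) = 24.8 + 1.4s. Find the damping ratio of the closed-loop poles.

Forward path: (24.8 + 1.4s)·9.7/(s(s+6.9)). The closed-loop characteristic equation is s² + (6.9 + 9.7·1.4)s + 9.7·24.8 = 0.
That is s² + 20.48s + 240.6 = 0, so ω_n = 15.51 rad/s and ζ = 20.48/(2·15.51) = 0.6602.

ζ = 0.66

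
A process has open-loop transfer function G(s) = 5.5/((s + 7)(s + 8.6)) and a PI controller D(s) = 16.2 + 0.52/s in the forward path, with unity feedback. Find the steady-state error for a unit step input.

The open loop D(s)G(s) has a pole at the origin (type 1), so the static position error constant is infinite and e_ss = 1/(1+∞) = 0.

0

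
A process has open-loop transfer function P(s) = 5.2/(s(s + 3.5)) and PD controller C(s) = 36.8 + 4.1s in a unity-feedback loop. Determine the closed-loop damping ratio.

ζ = 0.897

Forward path: (36.8 + 4.1s)·5.2/(s(s+3.5)). The closed-loop characteristic equation is s² + (3.5 + 5.2·4.1)s + 5.2·36.8 = 0.
That is s² + 24.82s + 191.4 = 0, so ω_n = 13.83 rad/s and ζ = 24.82/(2·13.83) = 0.8971.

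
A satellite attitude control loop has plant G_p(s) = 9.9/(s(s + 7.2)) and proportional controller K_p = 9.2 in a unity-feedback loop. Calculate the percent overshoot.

27.8%

The closed-loop denominator s² + 7.2s + 91.08 gives ω_n = √91.08 = 9.544 and ζ = 7.2/(2ω_n) = 0.3772.
%OS = 100·exp(−πζ/√(1−ζ²)) = 100·exp(−π·0.3772/√0.8577) = 27.8%.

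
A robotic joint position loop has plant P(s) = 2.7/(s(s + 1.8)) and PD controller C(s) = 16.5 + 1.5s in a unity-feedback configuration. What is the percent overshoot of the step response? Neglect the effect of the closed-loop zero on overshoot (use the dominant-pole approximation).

Forward path: (16.5 + 1.5s)·2.7/(s(s+1.8)). The closed-loop characteristic equation is s² + (1.8 + 2.7·1.5)s + 2.7·16.5 = 0.
That is s² + 5.85s + 44.55 = 0, so ω_n = 6.675 rad/s and ζ = 5.85/(2·6.675) = 0.4382.
%OS = 100·exp(−πζ/√(1−ζ²)) = 21.6%.

21.6%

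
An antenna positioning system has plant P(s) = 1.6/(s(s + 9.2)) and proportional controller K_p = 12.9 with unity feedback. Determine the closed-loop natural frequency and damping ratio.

With unity feedback the closed-loop characteristic equation is s² + 9.2s + 12.9·1.6 = s² + 9.2s + 20.64 = 0.
Matching s² + 2ζω_n s + ω_n²: ω_n = √20.64 = 4.543 rad/s and 2ζω_n = 9.2, so ζ = 9.2/(2·4.543) = 1.01.

ω_n = 4.54 rad/s, ζ = 1.01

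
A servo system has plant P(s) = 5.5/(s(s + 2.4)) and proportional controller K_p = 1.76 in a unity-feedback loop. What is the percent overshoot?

From 1 + K_pP(s) = 0: s² + 2.4s + 9.68 = 0 ⇒ ω_n = 3.111, ζ = 0.3857.
%OS = 100·exp(−πζ/√(1−ζ²)) = 100·exp(−π·0.3857/√0.8512) = 26.9%.

26.9%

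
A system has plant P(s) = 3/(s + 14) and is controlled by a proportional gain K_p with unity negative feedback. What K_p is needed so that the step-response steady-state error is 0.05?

The loop is type 0, so e_ss(step) = 1/(1 + K_pos) with K_pos = K_p·P(0).
P(0) = 0.2143. Require 1/(1 + K_p·0.2143) = 0.05, so 1 + 0.2143·K_p = 20.
K_p = (20 − 1)/0.2143 = 88.7.

K_p = 88.7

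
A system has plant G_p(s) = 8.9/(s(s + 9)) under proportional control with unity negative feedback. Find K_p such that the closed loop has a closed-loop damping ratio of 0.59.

K_p = 6.54

Closed-loop characteristic equation: s² + 9s + K_p·8.9 = 0.
So ω_n = √(8.9K_p) and 2ζω_n = 9, giving ζ = 9/(2√(8.9K_p)).
Setting ζ = 0.59: √(8.9K_p) = 9/(2·0.59) = 7.627, so K_p = 58.17/8.9 = 6.54.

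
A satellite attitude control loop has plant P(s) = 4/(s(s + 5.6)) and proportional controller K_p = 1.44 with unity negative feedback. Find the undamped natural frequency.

ω_n = 2.4 rad/s

1 + K_p·P(s) = 0 gives s² + 5.6s + 5.76 = 0.
So ω_n² = 5.76 ⇒ ω_n = 2.4 rad/s, and ζ = 5.6/(2ω_n) = 1.17.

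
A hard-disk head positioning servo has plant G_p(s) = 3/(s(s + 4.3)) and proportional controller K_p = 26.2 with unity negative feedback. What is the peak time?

T_p = 0.365 s

Closed-loop characteristic equation: s² + 4.3s + 78.6 = 0, so ω_n = 8.866 rad/s and ζ = 4.3/(2·8.866) = 0.2425.
Damped frequency ω_d = ω_n√(1−ζ²) = 8.601 rad/s, so peak time T_p = π/ω_d = 0.365 s.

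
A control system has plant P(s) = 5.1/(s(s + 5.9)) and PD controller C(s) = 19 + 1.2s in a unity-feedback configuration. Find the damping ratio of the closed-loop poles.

ζ = 0.611

Forward path: (19 + 1.2s)·5.1/(s(s+5.9)). The closed-loop characteristic equation is s² + (5.9 + 5.1·1.2)s + 5.1·19 = 0.
That is s² + 12.02s + 96.9 = 0, so ω_n = 9.844 rad/s and ζ = 12.02/(2·9.844) = 0.6105.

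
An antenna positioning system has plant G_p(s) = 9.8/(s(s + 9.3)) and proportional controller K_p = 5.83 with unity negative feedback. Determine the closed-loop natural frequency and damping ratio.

The closed-loop denominator is s(s+9.3) + 5.83·9.8 = s² + 9.3s + 57.13.
So ω_n² = 57.13 ⇒ ω_n = 7.559 rad/s, and ζ = 9.3/(2ω_n) = 0.615.

ω_n = 7.56 rad/s, ζ = 0.615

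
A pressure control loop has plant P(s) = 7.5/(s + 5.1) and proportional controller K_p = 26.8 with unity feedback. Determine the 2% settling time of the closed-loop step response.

T_s ≈ 0.0194 s

Closed-loop transfer function: T(s) = K_p·P(s)/(1 + K_p·P(s)) = 201/(s + 5.1 + 201) = 201/(s + 206.1).
Time constant τ = 1/206.1 = 0.004852 s, so the 2% settling time is about 4τ = 0.0194 s.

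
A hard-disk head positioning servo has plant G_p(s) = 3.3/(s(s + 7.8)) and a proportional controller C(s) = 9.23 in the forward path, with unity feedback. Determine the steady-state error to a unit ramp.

0.256

The loop has one pole at the origin (type 1). Velocity error constant K_v = lim_{s→0} s·C(s)G_p(s) = 9.23·3.3/7.8 = 3.905.
Steady-state error to a unit ramp: e_ss = 1/K_v = 0.256.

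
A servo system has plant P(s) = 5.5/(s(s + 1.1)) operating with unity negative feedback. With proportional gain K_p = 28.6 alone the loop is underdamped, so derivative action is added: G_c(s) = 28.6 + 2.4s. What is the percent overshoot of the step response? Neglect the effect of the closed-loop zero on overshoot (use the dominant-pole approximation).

Forward path: (28.6 + 2.4s)·5.5/(s(s+1.1)). The closed-loop characteristic equation is s² + (1.1 + 5.5·2.4)s + 5.5·28.6 = 0.
That is s² + 14.3s + 157.3 = 0, so ω_n = 12.54 rad/s and ζ = 14.3/(2·12.54) = 0.5701.
%OS = 100·exp(−πζ/√(1−ζ²)) = 11.3%.

11.3%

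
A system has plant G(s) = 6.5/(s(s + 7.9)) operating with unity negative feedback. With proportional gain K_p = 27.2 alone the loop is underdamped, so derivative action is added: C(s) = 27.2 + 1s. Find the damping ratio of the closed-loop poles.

ζ = 0.541

Forward path: (27.2 + 1s)·6.5/(s(s+7.9)). The closed-loop characteristic equation is s² + (7.9 + 6.5·1)s + 6.5·27.2 = 0.
That is s² + 14.4s + 176.8 = 0, so ω_n = 13.3 rad/s and ζ = 14.4/(2·13.3) = 0.5415.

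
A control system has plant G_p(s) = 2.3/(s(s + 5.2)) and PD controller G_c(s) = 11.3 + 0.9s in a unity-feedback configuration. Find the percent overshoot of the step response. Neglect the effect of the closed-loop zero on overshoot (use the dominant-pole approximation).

4.1%

Forward path: (11.3 + 0.9s)·2.3/(s(s+5.2)). The closed-loop characteristic equation is s² + (5.2 + 2.3·0.9)s + 2.3·11.3 = 0.
That is s² + 7.27s + 25.99 = 0, so ω_n = 5.098 rad/s and ζ = 7.27/(2·5.098) = 0.713.
%OS = 100·exp(−πζ/√(1−ζ²)) = 4.1%.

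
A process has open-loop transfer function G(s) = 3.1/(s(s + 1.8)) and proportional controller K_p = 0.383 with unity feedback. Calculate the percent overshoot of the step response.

The closed-loop denominator s² + 1.8s + 1.187 gives ω_n = √1.187 = 1.09 and ζ = 1.8/(2ω_n) = 0.826.
%OS = 100·exp(−πζ/√(1−ζ²)) = 100·exp(−π·0.826/√0.3178) = 1%.

1%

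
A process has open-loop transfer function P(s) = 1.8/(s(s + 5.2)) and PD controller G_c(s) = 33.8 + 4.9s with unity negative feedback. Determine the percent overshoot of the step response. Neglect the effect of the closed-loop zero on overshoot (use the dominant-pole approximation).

0.16%

Forward path: (33.8 + 4.9s)·1.8/(s(s+5.2)). The closed-loop characteristic equation is s² + (5.2 + 1.8·4.9)s + 1.8·33.8 = 0.
That is s² + 14.02s + 60.84 = 0, so ω_n = 7.8 rad/s and ζ = 14.02/(2·7.8) = 0.8987.
%OS = 100·exp(−πζ/√(1−ζ²)) = 0.16%.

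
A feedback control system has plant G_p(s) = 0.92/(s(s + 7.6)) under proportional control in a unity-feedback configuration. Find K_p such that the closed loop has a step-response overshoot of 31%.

From %OS = 100·exp(−πζ/√(1−ζ²)) = 31%, ζ = −ln(0.31)/√(π²+ln²(0.31)) = 0.3493.
Characteristic equation s² + 7.6s + 0.92K_p = 0 gives ζ = 7.6/(2√(0.92K_p)).
Setting ζ = 0.3493: √(0.92K_p) = 7.6/(2·0.3493) = 10.88, so K_p = 118.3/0.92 = 129.

K_p = 129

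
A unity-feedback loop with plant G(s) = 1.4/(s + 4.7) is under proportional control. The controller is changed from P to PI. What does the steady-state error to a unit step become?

0

Adding integral action puts a pole at s = 0 in the forward path, raising the system type to 1; a type-1 loop has zero steady-state error to a step.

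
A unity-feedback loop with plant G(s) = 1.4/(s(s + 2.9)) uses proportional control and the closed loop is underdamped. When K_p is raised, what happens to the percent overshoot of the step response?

increase

Characteristic equation s² + 2.9s + K_p·1.4 = 0: raising K_p raises ω_n while 2ζω_n = 2.9 is fixed, so ζ falls and overshoot grows.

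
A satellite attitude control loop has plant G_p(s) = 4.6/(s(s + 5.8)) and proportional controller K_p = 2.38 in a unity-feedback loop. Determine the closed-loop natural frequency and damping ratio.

ω_n = 3.31 rad/s, ζ = 0.876

With unity feedback the closed-loop characteristic equation is s² + 5.8s + 2.38·4.6 = s² + 5.8s + 10.95 = 0.
Matching s² + 2ζω_n s + ω_n²: ω_n = √10.95 = 3.309 rad/s and 2ζω_n = 5.8, so ζ = 5.8/(2·3.309) = 0.876.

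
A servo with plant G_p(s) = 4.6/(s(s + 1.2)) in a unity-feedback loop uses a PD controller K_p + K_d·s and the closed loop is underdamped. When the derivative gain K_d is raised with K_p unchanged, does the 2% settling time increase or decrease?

decrease

Characteristic equation s² + (1.2 + 4.6K_d)s + 4.6K_p = 0: raising K_d increases ζω_n = (1.2+4.6K_d)/2 while the loop stays underdamped, so T_s ≈ 4/(ζω_n) decreases.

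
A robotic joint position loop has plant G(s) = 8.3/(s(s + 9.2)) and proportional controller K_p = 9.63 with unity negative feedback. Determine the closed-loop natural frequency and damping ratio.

With unity feedback the closed-loop characteristic equation is s² + 9.2s + 9.63·8.3 = s² + 9.2s + 79.93 = 0.
Matching s² + 2ζω_n s + ω_n²: ω_n = √79.93 = 8.94 rad/s and 2ζω_n = 9.2, so ζ = 9.2/(2·8.94) = 0.515.

ω_n = 8.94 rad/s, ζ = 0.515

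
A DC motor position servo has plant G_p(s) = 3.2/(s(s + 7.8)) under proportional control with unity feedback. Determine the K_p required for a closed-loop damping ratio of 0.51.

K_p = 18.3

Closed-loop characteristic equation: s² + 7.8s + K_p·3.2 = 0.
So ω_n = √(3.2K_p) and 2ζω_n = 7.8, giving ζ = 7.8/(2√(3.2K_p)).
Setting ζ = 0.51: √(3.2K_p) = 7.8/(2·0.51) = 7.647, so K_p = 58.48/3.2 = 18.3.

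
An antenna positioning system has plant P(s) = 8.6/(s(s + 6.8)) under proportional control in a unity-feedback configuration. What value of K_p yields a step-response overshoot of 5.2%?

From %OS = 100·exp(−πζ/√(1−ζ²)) = 5.2%, ζ = −ln(0.052)/√(π²+ln²(0.052)) = 0.6853.
Characteristic equation s² + 6.8s + 8.6K_p = 0 gives ζ = 6.8/(2√(8.6K_p)).
Setting ζ = 0.6853: √(8.6K_p) = 6.8/(2·0.6853) = 4.961, so K_p = 24.61/8.6 = 2.86.

K_p = 2.86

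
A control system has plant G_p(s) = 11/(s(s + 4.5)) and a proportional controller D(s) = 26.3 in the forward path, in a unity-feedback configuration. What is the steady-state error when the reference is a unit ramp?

The loop has one pole at the origin (type 1). Velocity error constant K_v = lim_{s→0} s·D(s)G_p(s) = 26.3·11/4.5 = 64.29.
Steady-state error to a unit ramp: e_ss = 1/K_v = 0.0156.

0.0156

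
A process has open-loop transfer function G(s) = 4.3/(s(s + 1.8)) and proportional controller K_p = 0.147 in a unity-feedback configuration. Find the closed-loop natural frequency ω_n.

With unity feedback the closed-loop characteristic equation is s² + 1.8s + 0.147·4.3 = s² + 1.8s + 0.6321 = 0.
So ω_n² = 0.6321 ⇒ ω_n = 0.795 rad/s, and ζ = 1.8/(2ω_n) = 1.13.

ω_n = 0.795 rad/s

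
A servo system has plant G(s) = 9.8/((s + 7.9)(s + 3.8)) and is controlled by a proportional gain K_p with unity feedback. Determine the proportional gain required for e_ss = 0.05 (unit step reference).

The loop is type 0, so e_ss(step) = 1/(1 + K_pos) with K_pos = K_p·G(0).
G(0) = 0.3264. Require 1/(1 + K_p·0.3264) = 0.05, so 1 + 0.3264·K_p = 20.
K_p = (20 − 1)/0.3264 = 58.2.

K_p = 58.2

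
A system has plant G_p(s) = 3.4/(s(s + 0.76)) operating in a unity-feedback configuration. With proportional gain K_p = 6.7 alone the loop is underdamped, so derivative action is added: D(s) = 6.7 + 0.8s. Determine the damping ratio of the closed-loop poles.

Forward path: (6.7 + 0.8s)·3.4/(s(s+0.76)). The closed-loop characteristic equation is s² + (0.76 + 3.4·0.8)s + 3.4·6.7 = 0.
That is s² + 3.48s + 22.78 = 0, so ω_n = 4.773 rad/s and ζ = 3.48/(2·4.773) = 0.3646.

ζ = 0.365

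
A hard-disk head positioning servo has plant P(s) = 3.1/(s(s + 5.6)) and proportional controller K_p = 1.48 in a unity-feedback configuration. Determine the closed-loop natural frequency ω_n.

1 + K_p·P(s) = 0 gives s² + 5.6s + 4.588 = 0.
Matching s² + 2ζω_n s + ω_n²: ω_n = √4.588 = 2.142 rad/s and 2ζω_n = 5.6, so ζ = 5.6/(2·2.142) = 1.31.

ω_n = 2.14 rad/s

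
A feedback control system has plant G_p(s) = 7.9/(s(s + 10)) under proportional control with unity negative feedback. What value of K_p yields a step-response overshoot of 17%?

K_p = 13.1

From %OS = 100·exp(−πζ/√(1−ζ²)) = 17%, ζ = −ln(0.17)/√(π²+ln²(0.17)) = 0.4913.
Characteristic equation s² + 10s + 7.9K_p = 0 gives ζ = 10/(2√(7.9K_p)).
Setting ζ = 0.4913: √(7.9K_p) = 10/(2·0.4913) = 10.18, so K_p = 103.6/7.9 = 13.1.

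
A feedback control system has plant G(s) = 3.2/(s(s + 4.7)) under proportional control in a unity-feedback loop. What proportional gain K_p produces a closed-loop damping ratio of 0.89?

Closed-loop characteristic equation: s² + 4.7s + K_p·3.2 = 0.
So ω_n = √(3.2K_p) and 2ζω_n = 4.7, giving ζ = 4.7/(2√(3.2K_p)).
Setting ζ = 0.89: √(3.2K_p) = 4.7/(2·0.89) = 2.64, so K_p = 6.972/3.2 = 2.18.

K_p = 2.18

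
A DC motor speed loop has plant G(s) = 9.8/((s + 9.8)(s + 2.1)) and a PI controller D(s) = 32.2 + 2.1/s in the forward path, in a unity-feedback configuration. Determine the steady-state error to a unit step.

0

The open loop D(s)G(s) has a pole at the origin (type 1), so the static position error constant is infinite and e_ss = 1/(1+∞) = 0.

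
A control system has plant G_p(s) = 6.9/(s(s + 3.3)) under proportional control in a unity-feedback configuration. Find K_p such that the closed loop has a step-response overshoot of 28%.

K_p = 2.8

From %OS = 100·exp(−πζ/√(1−ζ²)) = 28%, ζ = −ln(0.28)/√(π²+ln²(0.28)) = 0.3755.
Characteristic equation s² + 3.3s + 6.9K_p = 0 gives ζ = 3.3/(2√(6.9K_p)).
Setting ζ = 0.3755: √(6.9K_p) = 3.3/(2·0.3755) = 4.394, so K_p = 19.3/6.9 = 2.8.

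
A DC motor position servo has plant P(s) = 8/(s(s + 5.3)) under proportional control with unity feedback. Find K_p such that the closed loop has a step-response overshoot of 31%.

From %OS = 100·exp(−πζ/√(1−ζ²)) = 31%, ζ = −ln(0.31)/√(π²+ln²(0.31)) = 0.3493.
Characteristic equation s² + 5.3s + 8K_p = 0 gives ζ = 5.3/(2√(8K_p)).
Setting ζ = 0.3493: √(8K_p) = 5.3/(2·0.3493) = 7.586, so K_p = 57.55/8 = 7.19.

K_p = 7.19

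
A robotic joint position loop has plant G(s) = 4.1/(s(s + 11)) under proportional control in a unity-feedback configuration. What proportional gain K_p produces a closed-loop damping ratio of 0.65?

K_p = 17.5

Closed-loop characteristic equation: s² + 11s + K_p·4.1 = 0.
So ω_n = √(4.1K_p) and 2ζω_n = 11, giving ζ = 11/(2√(4.1K_p)).
Setting ζ = 0.65: √(4.1K_p) = 11/(2·0.65) = 8.462, so K_p = 71.6/4.1 = 17.5.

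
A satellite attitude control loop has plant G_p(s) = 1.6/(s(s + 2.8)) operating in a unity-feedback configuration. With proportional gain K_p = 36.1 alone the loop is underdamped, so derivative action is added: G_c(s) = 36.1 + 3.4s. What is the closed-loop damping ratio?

Forward path: (36.1 + 3.4s)·1.6/(s(s+2.8)). The closed-loop characteristic equation is s² + (2.8 + 1.6·3.4)s + 1.6·36.1 = 0.
That is s² + 8.24s + 57.76 = 0, so ω_n = 7.6 rad/s and ζ = 8.24/(2·7.6) = 0.5421.

ζ = 0.542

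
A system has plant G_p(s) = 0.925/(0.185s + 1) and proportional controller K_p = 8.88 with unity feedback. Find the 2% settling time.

T_s ≈ 0.0803 s

Closed loop: T(s) = K_p·G_p/(1+K_p·G_p) = 8.214/(0.185s + 1 + 8.214), with pole at s = −(1 + 8.214)/0.185 = −49.81.
τ = 1/49.81 = 0.02008 s, so 2% settling time ≈ 4τ = 0.0803 s.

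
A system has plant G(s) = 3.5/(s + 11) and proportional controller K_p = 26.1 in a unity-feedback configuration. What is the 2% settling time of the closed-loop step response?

Closed-loop transfer function: T(s) = K_p·G(s)/(1 + K_p·G(s)) = 91.35/(s + 11 + 91.35) = 91.35/(s + 102.4).
Time constant τ = 1/102.4 = 0.00977 s, so the 2% settling time is about 4τ = 0.0391 s.

T_s ≈ 0.0391 s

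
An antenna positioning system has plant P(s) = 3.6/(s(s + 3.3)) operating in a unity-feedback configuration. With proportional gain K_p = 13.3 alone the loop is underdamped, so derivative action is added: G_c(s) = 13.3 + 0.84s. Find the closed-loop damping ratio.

Forward path: (13.3 + 0.84s)·3.6/(s(s+3.3)). The closed-loop characteristic equation is s² + (3.3 + 3.6·0.84)s + 3.6·13.3 = 0.
That is s² + 6.324s + 47.88 = 0, so ω_n = 6.92 rad/s and ζ = 6.324/(2·6.92) = 0.457.

ζ = 0.457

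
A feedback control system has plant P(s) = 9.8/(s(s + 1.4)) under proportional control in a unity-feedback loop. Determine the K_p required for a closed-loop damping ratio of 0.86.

Closed-loop characteristic equation: s² + 1.4s + K_p·9.8 = 0.
So ω_n = √(9.8K_p) and 2ζω_n = 1.4, giving ζ = 1.4/(2√(9.8K_p)).
Setting ζ = 0.86: √(9.8K_p) = 1.4/(2·0.86) = 0.814, so K_p = 0.6625/9.8 = 0.0676.

K_p = 0.0676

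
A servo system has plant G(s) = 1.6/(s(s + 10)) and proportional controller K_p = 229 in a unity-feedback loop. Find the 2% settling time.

The closed-loop denominator s² + 10s + 366.4 gives ω_n = √366.4 = 19.14 and ζ = 10/(2ω_n) = 0.2612.
2% settling time T_s ≈ 4/(ζω_n) = 4/5 = 0.8 s.

T_s ≈ 0.8 s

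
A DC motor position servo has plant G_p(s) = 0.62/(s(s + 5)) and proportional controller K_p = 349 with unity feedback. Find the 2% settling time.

The closed-loop denominator s² + 5s + 216.4 gives ω_n = √216.4 = 14.71 and ζ = 5/(2ω_n) = 0.17.
2% settling time T_s ≈ 4/(ζω_n) = 4/2.5 = 1.6 s.

T_s ≈ 1.6 s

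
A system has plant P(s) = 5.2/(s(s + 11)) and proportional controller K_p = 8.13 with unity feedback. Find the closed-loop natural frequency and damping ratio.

The closed-loop denominator is s(s+11) + 8.13·5.2 = s² + 11s + 42.28.
So ω_n² = 42.28 ⇒ ω_n = 6.502 rad/s, and ζ = 11/(2ω_n) = 0.846.

ω_n = 6.5 rad/s, ζ = 0.846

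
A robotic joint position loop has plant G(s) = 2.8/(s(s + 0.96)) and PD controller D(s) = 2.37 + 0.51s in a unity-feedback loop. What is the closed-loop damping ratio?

Forward path: (2.37 + 0.51s)·2.8/(s(s+0.96)). The closed-loop characteristic equation is s² + (0.96 + 2.8·0.51)s + 2.8·2.37 = 0.
That is s² + 2.388s + 6.636 = 0, so ω_n = 2.576 rad/s and ζ = 2.388/(2·2.576) = 0.4635.

ζ = 0.464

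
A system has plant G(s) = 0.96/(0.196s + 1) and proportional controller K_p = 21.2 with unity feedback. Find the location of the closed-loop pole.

s = -108.9

Closed loop: T(s) = K_p·G/(1+K_p·G) = 20.35/(0.196s + 1 + 20.35), with pole at s = −(1 + 20.35)/0.196 = −108.9.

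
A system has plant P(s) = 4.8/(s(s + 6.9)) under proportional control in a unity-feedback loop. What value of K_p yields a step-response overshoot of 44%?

From %OS = 100·exp(−πζ/√(1−ζ²)) = 44%, ζ = −ln(0.44)/√(π²+ln²(0.44)) = 0.2528.
Characteristic equation s² + 6.9s + 4.8K_p = 0 gives ζ = 6.9/(2√(4.8K_p)).
Setting ζ = 0.2528: √(4.8K_p) = 6.9/(2·0.2528) = 13.65, so K_p = 186.2/4.8 = 38.8.

K_p = 38.8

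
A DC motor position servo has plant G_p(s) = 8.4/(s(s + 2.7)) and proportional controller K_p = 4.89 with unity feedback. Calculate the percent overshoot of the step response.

Closed-loop characteristic equation: s² + 2.7s + 41.08 = 0, so ω_n = 6.409 rad/s and ζ = 2.7/(2·6.409) = 0.2106.
%OS = 100·exp(−πζ/√(1−ζ²)) = 100·exp(−π·0.2106/√0.9556) = 50.8%.

50.8%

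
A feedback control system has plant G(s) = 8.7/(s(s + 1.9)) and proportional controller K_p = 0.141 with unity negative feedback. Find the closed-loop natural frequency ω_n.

1 + K_p·G(s) = 0 gives s² + 1.9s + 1.227 = 0.
Matching s² + 2ζω_n s + ω_n²: ω_n = √1.227 = 1.108 rad/s and 2ζω_n = 1.9, so ζ = 1.9/(2·1.108) = 0.858.

ω_n = 1.11 rad/s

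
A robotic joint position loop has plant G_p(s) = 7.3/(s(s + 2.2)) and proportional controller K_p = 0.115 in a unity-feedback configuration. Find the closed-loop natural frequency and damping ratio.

ω_n = 0.916 rad/s, ζ = 1.2

1 + K_p·G_p(s) = 0 gives s² + 2.2s + 0.8395 = 0.
So ω_n² = 0.8395 ⇒ ω_n = 0.9162 rad/s, and ζ = 2.2/(2ω_n) = 1.2.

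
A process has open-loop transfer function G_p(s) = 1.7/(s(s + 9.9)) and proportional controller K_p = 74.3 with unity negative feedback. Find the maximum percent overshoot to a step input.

21.4%

From 1 + K_pG_p(s) = 0: s² + 9.9s + 126.3 = 0 ⇒ ω_n = 11.24, ζ = 0.4404.
%OS = 100·exp(−πζ/√(1−ζ²)) = 100·exp(−π·0.4404/√0.806) = 21.4%.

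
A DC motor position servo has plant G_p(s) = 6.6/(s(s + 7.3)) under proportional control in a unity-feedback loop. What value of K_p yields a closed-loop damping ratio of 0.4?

Closed-loop characteristic equation: s² + 7.3s + K_p·6.6 = 0.
So ω_n = √(6.6K_p) and 2ζω_n = 7.3, giving ζ = 7.3/(2√(6.6K_p)).
Setting ζ = 0.4: √(6.6K_p) = 7.3/(2·0.4) = 9.125, so K_p = 83.27/6.6 = 12.6.

K_p = 12.6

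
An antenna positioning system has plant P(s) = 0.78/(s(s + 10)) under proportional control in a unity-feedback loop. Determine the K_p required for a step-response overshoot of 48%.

From %OS = 100·exp(−πζ/√(1−ζ²)) = 48%, ζ = −ln(0.48)/√(π²+ln²(0.48)) = 0.2275.
Characteristic equation s² + 10s + 0.78K_p = 0 gives ζ = 10/(2√(0.78K_p)).
Setting ζ = 0.2275: √(0.78K_p) = 10/(2·0.2275) = 21.98, so K_p = 483/0.78 = 619.

K_p = 619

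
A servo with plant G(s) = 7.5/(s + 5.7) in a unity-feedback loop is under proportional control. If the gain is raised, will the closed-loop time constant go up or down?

decrease

Closed-loop pole is at s = −(5.7+K_p·7.5); larger K_p moves it further left, so τ = 1/(5.7+K_p·7.5) decreases.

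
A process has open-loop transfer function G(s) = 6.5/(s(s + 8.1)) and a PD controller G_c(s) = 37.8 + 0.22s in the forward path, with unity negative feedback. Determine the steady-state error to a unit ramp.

0.033

The loop has one pole at the origin (type 1). Velocity error constant K_v = lim_{s→0} s·G_c(s)G(s) = 37.8·6.5/8.1 = 30.33.
Steady-state error to a unit ramp: e_ss = 1/K_v = 0.033.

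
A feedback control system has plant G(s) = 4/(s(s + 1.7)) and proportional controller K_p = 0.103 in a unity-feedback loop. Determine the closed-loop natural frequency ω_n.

ω_n = 0.642 rad/s

With unity feedback the closed-loop characteristic equation is s² + 1.7s + 0.103·4 = s² + 1.7s + 0.412 = 0.
So ω_n² = 0.412 ⇒ ω_n = 0.6419 rad/s, and ζ = 1.7/(2ω_n) = 1.32.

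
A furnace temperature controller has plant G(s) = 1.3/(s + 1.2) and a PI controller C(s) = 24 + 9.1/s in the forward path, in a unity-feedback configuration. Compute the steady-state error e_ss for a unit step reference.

0

The open loop C(s)G(s) has a pole at the origin (type 1), so the static position error constant is infinite and e_ss = 1/(1+∞) = 0.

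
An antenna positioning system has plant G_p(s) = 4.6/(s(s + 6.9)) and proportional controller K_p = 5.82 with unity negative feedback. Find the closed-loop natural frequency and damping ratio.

ω_n = 5.17 rad/s, ζ = 0.667

The closed-loop denominator is s(s+6.9) + 5.82·4.6 = s² + 6.9s + 26.77.
So ω_n² = 26.77 ⇒ ω_n = 5.174 rad/s, and ζ = 6.9/(2ω_n) = 0.667.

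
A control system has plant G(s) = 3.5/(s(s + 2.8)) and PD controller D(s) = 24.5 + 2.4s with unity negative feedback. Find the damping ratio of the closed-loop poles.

Forward path: (24.5 + 2.4s)·3.5/(s(s+2.8)). The closed-loop characteristic equation is s² + (2.8 + 3.5·2.4)s + 3.5·24.5 = 0.
That is s² + 11.2s + 85.75 = 0, so ω_n = 9.26 rad/s and ζ = 11.2/(2·9.26) = 0.6047.

ζ = 0.605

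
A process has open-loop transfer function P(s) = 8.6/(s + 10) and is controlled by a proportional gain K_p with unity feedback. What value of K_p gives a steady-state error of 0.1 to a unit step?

K_p = 10.5

Steady-state error for a unit step on this type-0 loop is 1/(1 + K_p·P(0)).
P(0) = 0.86. Require 1/(1 + K_p·0.86) = 0.1, so 1 + 0.86·K_p = 10.
K_p = (10 − 1)/0.86 = 10.5.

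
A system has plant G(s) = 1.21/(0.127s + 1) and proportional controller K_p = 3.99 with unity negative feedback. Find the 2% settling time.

T_s ≈ 0.0872 s

Closed loop: T(s) = K_p·G/(1+K_p·G) = 4.828/(0.127s + 1 + 4.828), with pole at s = −(1 + 4.828)/0.127 = −45.89.
τ = 1/45.89 = 0.02179 s, so 2% settling time ≈ 4τ = 0.0872 s.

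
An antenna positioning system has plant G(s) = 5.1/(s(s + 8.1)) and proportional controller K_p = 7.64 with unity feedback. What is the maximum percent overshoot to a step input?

6.87%

The closed-loop denominator s² + 8.1s + 38.96 gives ω_n = √38.96 = 6.242 and ζ = 8.1/(2ω_n) = 0.6488.
%OS = 100·exp(−πζ/√(1−ζ²)) = 100·exp(−π·0.6488/√0.579) = 6.87%.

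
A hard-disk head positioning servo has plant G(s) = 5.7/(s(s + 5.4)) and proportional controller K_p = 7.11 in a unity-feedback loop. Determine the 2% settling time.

T_s ≈ 1.48 s

Closed-loop characteristic equation: s² + 5.4s + 40.53 = 0, so ω_n = 6.366 rad/s and ζ = 5.4/(2·6.366) = 0.4241.
2% settling time T_s ≈ 4/(ζω_n) = 4/2.7 = 1.48 s.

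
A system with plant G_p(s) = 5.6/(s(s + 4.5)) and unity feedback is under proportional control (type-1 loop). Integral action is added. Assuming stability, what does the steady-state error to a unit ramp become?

The integrator raises the loop to type 2, so K_v → ∞ and e_ss to a ramp is zero.

0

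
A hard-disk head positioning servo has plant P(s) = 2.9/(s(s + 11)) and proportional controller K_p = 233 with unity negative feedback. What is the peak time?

Closed-loop characteristic equation: s² + 11s + 675.7 = 0, so ω_n = 25.99 rad/s and ζ = 11/(2·25.99) = 0.2116.
Damped frequency ω_d = ω_n√(1−ζ²) = 25.41 rad/s, so peak time T_p = π/ω_d = 0.124 s.

T_p = 0.124 s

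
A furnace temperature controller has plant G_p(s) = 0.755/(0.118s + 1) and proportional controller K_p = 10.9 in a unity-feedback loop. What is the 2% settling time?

T_s ≈ 0.0511 s

Closed loop: T(s) = K_p·G_p/(1+K_p·G_p) = 8.229/(0.118s + 1 + 8.229), with pole at s = −(1 + 8.229)/0.118 = −78.22.
τ = 1/78.22 = 0.01279 s, so 2% settling time ≈ 4τ = 0.0511 s.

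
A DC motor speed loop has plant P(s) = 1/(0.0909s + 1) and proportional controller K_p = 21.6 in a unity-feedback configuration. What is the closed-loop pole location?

Closed loop: T(s) = K_p·P/(1+K_p·P) = 21.6/(0.0909s + 1 + 21.6), with pole at s = −(1 + 21.6)/0.0909 = −248.6.

s = -248.6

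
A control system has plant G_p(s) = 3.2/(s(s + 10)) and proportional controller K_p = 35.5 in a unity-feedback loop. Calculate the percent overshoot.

18.8%

Closed-loop characteristic equation: s² + 10s + 113.6 = 0, so ω_n = 10.66 rad/s and ζ = 10/(2·10.66) = 0.4691.
%OS = 100·exp(−πζ/√(1−ζ²)) = 100·exp(−π·0.4691/√0.7799) = 18.8%.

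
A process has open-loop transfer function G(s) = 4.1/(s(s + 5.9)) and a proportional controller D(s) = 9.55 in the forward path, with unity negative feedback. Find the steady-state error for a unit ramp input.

0.151

The loop has one pole at the origin (type 1). Velocity error constant K_v = lim_{s→0} s·D(s)G(s) = 9.55·4.1/5.9 = 6.636.
Steady-state error to a unit ramp: e_ss = 1/K_v = 0.151.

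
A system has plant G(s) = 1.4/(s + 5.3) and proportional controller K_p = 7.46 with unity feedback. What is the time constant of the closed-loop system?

Closed-loop transfer function: T(s) = K_p·G(s)/(1 + K_p·G(s)) = 10.44/(s + 5.3 + 10.44) = 10.44/(s + 15.74).
Time constant τ = 1/15.74 = 0.0635 s.

τ = 0.0635 s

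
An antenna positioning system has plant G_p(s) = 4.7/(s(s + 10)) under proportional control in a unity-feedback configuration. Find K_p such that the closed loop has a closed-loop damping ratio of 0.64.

Closed-loop characteristic equation: s² + 10s + K_p·4.7 = 0.
So ω_n = √(4.7K_p) and 2ζω_n = 10, giving ζ = 10/(2√(4.7K_p)).
Setting ζ = 0.64: √(4.7K_p) = 10/(2·0.64) = 7.812, so K_p = 61.04/4.7 = 13.

K_p = 13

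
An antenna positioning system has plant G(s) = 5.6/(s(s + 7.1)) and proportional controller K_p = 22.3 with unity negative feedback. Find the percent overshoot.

The closed-loop denominator s² + 7.1s + 124.9 gives ω_n = √124.9 = 11.17 and ζ = 7.1/(2ω_n) = 0.3177.
%OS = 100·exp(−πζ/√(1−ζ²)) = 100·exp(−π·0.3177/√0.8991) = 34.9%.

34.9%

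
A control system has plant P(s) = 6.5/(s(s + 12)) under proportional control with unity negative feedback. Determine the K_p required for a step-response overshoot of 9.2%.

K_p = 15.1

From %OS = 100·exp(−πζ/√(1−ζ²)) = 9.2%, ζ = −ln(0.092)/√(π²+ln²(0.092)) = 0.6048.
Characteristic equation s² + 12s + 6.5K_p = 0 gives ζ = 12/(2√(6.5K_p)).
Setting ζ = 0.6048: √(6.5K_p) = 12/(2·0.6048) = 9.92, so K_p = 98.41/6.5 = 15.1.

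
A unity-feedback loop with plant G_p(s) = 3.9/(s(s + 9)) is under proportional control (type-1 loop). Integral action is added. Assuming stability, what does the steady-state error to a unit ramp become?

0

The integrator raises the loop to type 2, so K_v → ∞ and e_ss to a ramp is zero.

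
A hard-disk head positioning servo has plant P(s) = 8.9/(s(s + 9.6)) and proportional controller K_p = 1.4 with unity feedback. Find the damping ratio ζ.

ζ = 1.36

With unity feedback the closed-loop characteristic equation is s² + 9.6s + 1.4·8.9 = s² + 9.6s + 12.46 = 0.
Matching s² + 2ζω_n s + ω_n²: ω_n = √12.46 = 3.53 rad/s and 2ζω_n = 9.6, so ζ = 9.6/(2·3.53) = 1.36.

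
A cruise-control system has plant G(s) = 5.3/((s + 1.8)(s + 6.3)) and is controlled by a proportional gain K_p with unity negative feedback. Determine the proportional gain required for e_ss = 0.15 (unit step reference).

K_p = 12.1

For a type-0 loop with proportional control, e_ss = 1/(1 + K_p·G(0)).
G(0) = 0.4674. Require 1/(1 + K_p·0.4674) = 0.15, so 1 + 0.4674·K_p = 6.667.
K_p = (6.667 − 1)/0.4674 = 12.1.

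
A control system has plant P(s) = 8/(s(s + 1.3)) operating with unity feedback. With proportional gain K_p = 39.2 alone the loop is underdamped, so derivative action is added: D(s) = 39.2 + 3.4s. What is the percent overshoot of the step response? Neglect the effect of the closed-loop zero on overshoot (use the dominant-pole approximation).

1.41%

Forward path: (39.2 + 3.4s)·8/(s(s+1.3)). The closed-loop characteristic equation is s² + (1.3 + 8·3.4)s + 8·39.2 = 0.
That is s² + 28.5s + 313.6 = 0, so ω_n = 17.71 rad/s and ζ = 28.5/(2·17.71) = 0.8047.
%OS = 100·exp(−πζ/√(1−ζ²)) = 1.41%.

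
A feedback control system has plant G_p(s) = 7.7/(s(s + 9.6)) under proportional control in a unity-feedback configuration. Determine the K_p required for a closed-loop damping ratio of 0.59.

Closed-loop characteristic equation: s² + 9.6s + K_p·7.7 = 0.
So ω_n = √(7.7K_p) and 2ζω_n = 9.6, giving ζ = 9.6/(2√(7.7K_p)).
Setting ζ = 0.59: √(7.7K_p) = 9.6/(2·0.59) = 8.136, so K_p = 66.19/7.7 = 8.6.

K_p = 8.6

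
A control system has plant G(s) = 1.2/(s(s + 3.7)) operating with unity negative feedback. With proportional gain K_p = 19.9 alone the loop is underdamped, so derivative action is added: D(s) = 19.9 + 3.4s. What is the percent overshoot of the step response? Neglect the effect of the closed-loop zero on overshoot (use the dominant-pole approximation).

Forward path: (19.9 + 3.4s)·1.2/(s(s+3.7)). The closed-loop characteristic equation is s² + (3.7 + 1.2·3.4)s + 1.2·19.9 = 0.
That is s² + 7.78s + 23.88 = 0, so ω_n = 4.887 rad/s and ζ = 7.78/(2·4.887) = 0.796.
%OS = 100·exp(−πζ/√(1−ζ²)) = 1.61%.

1.61%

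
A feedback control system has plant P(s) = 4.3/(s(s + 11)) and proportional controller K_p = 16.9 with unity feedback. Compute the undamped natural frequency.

ω_n = 8.52 rad/s

With unity feedback the closed-loop characteristic equation is s² + 11s + 16.9·4.3 = s² + 11s + 72.67 = 0.
So ω_n² = 72.67 ⇒ ω_n = 8.525 rad/s, and ζ = 11/(2ω_n) = 0.645.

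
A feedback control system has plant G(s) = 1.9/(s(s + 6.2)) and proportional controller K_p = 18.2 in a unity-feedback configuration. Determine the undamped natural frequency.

1 + K_p·G(s) = 0 gives s² + 6.2s + 34.58 = 0.
Matching s² + 2ζω_n s + ω_n²: ω_n = √34.58 = 5.88 rad/s and 2ζω_n = 6.2, so ζ = 6.2/(2·5.88) = 0.527.

ω_n = 5.88 rad/s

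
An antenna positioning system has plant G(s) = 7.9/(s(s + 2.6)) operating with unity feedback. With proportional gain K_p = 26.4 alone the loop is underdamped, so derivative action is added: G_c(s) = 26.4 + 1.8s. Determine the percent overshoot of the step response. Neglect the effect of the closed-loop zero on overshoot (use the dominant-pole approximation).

10.5%

Forward path: (26.4 + 1.8s)·7.9/(s(s+2.6)). The closed-loop characteristic equation is s² + (2.6 + 7.9·1.8)s + 7.9·26.4 = 0.
That is s² + 16.82s + 208.6 = 0, so ω_n = 14.44 rad/s and ζ = 16.82/(2·14.44) = 0.5823.
%OS = 100·exp(−πζ/√(1−ζ²)) = 10.5%.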